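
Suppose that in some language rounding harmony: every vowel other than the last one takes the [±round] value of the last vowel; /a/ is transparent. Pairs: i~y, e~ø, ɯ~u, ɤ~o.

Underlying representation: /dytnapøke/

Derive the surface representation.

/y/ harmonizes with /e/ ([-round]) → [i]
/ø/ harmonizes with /e/ ([-round]) → [e]

[ditnapeke]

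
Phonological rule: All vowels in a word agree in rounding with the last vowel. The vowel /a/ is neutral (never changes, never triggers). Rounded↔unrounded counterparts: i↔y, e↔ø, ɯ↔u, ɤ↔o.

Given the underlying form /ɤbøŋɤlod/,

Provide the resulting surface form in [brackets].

/ɤ/ harmonizes with /o/ ([+round]) → [o]
/ɤ/ harmonizes with /o/ ([+round]) → [o]

[obøŋolod]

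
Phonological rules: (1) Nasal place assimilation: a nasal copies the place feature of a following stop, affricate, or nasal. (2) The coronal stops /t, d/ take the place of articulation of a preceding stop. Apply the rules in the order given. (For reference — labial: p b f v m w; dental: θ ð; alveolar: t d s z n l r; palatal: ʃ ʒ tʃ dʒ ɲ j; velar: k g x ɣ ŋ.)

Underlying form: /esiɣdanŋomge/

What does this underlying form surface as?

Rule 1: /n/ before /ŋ/ (velar) → [ŋ]
Rule 1: /m/ before /g/ (velar) → [ŋ]
After rule 1: esiɣdaŋŋoŋge
Rule 2: no segment meets the rule's conditions; no change.

[esiɣdaŋŋoŋge]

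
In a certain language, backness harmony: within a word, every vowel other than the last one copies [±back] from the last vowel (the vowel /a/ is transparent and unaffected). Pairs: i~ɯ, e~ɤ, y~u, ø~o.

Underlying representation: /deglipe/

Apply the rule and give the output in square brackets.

no segment meets the rule's conditions; no change.

[deglipe]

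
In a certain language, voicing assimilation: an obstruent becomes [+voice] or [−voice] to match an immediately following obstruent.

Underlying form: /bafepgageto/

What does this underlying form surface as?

/p/ before /g/ (voiced) → [b]

[bafebgageto]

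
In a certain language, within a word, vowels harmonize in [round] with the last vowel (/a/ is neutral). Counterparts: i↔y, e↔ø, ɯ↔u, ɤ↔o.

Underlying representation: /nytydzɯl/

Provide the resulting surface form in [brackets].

/y/ harmonizes with /ɯ/ ([-round]) → [i]
/y/ harmonizes with /ɯ/ ([-round]) → [i]

[nitidzɯl]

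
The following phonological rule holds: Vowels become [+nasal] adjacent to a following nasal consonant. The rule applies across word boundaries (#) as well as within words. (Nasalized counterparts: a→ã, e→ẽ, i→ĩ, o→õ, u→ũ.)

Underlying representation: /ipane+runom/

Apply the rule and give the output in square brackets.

/a/ before nasal /n/ → [ã]
/u/ before nasal /n/ → [ũ]
/o/ before nasal /m/ → [õ]

[ipãne+rũnõm]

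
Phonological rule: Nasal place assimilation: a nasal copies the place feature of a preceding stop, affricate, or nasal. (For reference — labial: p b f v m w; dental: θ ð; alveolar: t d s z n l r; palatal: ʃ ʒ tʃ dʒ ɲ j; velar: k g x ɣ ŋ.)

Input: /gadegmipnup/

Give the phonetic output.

/m/ after /g/ (velar) → [ŋ]
/n/ after /p/ (labial) → [m]

[gadegŋipmup]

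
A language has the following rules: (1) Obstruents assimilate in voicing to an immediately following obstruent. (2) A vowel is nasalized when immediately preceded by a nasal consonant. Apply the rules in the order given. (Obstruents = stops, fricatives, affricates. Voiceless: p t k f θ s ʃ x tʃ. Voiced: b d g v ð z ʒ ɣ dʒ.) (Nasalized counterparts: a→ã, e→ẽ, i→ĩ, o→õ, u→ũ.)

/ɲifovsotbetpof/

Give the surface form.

Rule 1: /v/ before /s/ (voiceless) → [f]
Rule 1: /t/ before /b/ (voiced) → [d]
After rule 1: ɲifofsodbetpof
Rule 2: /i/ after nasal /ɲ/ → [ĩ]

[ɲĩfofsodbetpof]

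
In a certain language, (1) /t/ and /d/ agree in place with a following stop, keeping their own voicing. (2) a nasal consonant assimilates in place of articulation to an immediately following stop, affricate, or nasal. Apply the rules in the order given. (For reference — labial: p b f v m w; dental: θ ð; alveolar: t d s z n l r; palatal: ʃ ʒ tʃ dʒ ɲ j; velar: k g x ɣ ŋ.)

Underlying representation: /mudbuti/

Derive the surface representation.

[mubbuti]

Rule 1: /d/ before /b/ (labial) → [b]
After rule 1: mubbuti
Rule 2: no segment meets the rule's conditions; no change.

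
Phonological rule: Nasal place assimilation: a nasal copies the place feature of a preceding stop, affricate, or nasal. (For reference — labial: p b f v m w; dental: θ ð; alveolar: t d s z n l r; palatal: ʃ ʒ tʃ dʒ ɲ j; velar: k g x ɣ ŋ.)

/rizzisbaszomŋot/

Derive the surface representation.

/ŋ/ after /m/ (labial) → [m]

[rizzisbaszommot]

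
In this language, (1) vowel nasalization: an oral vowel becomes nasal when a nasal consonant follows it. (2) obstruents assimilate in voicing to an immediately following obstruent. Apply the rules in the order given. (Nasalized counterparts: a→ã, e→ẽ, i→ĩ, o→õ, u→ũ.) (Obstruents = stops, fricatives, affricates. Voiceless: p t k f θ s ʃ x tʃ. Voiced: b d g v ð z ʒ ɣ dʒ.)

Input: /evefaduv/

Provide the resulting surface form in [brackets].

Rule 1: no segment meets the rule's conditions; no change.
After rule 1: evefaduv
Rule 2: no segment meets the rule's conditions; no change.

[evefaduv]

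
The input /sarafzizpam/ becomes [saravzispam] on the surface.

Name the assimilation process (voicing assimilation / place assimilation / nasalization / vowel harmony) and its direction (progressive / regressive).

/f/→[v] /z/→[s].
Each target copies a feature from the following segment, so the direction is regressive.

voicing assimilation, regressive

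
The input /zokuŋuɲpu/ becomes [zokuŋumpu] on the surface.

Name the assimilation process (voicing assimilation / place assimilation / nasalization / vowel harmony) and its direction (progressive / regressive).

place assimilation, regressive

/ɲ/→[m].
Each target copies a feature from the following segment, so the direction is regressive.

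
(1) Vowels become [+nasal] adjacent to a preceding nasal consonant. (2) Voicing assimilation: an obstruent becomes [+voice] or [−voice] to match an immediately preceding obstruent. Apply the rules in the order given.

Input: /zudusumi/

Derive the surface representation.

Rule 1: /i/ after nasal /m/ → [ĩ]
After rule 1: zudusumĩ
Rule 2: no segment meets the rule's conditions; no change.

[zudusumĩ]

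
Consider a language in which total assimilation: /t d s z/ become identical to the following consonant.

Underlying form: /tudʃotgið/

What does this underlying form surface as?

/d/ before /ʃ/ → [ʃ] (total assimilation)
/t/ before /g/ → [g] (total assimilation)

[tuʃʃoggið]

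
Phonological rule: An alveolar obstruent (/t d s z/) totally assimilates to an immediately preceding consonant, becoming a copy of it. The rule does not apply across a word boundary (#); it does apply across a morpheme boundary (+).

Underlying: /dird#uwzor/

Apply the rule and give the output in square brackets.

[dirr#uwwor]

/d/ after /r/ → [r] (total assimilation)
/z/ after /w/ → [w] (total assimilation)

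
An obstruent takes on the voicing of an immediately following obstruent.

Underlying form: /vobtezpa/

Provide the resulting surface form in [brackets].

[voptespa]

/b/ before /t/ (voiceless) → [p]
/z/ before /p/ (voiceless) → [s]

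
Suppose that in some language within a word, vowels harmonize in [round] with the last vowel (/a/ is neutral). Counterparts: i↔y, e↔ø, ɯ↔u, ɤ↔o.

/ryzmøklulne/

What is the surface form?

[rizmeklɯlne]

/y/ harmonizes with /e/ ([-round]) → [i]
/ø/ harmonizes with /e/ ([-round]) → [e]
/u/ harmonizes with /e/ ([-round]) → [ɯ]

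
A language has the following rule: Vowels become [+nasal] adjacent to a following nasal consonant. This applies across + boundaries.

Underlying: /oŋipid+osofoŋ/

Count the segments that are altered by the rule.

2

/o/ before nasal /ŋ/ → [õ]
/o/ before nasal /ŋ/ → [õ]
2 segments change.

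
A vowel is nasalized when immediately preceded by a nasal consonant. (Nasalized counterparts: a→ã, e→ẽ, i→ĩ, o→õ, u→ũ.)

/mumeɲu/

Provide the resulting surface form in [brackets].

/u/ after nasal /m/ → [ũ]
/e/ after nasal /m/ → [ẽ]
/u/ after nasal /ɲ/ → [ũ]

[mũmẽɲũ]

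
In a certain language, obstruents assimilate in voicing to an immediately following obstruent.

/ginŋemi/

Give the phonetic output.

[ginŋemi]

no segment meets the rule's conditions; no change.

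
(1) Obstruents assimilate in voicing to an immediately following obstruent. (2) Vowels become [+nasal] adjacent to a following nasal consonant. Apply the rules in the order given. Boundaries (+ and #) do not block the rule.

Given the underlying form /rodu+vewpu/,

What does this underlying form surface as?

[rodu+vewpu]

Rule 1: no segment meets the rule's conditions; no change.
After rule 1: rodu+vewpu
Rule 2: no segment meets the rule's conditions; no change.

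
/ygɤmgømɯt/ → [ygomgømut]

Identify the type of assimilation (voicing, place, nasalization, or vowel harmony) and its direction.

/ɤ/→[o] /ɯ/→[u].
Vowels agree with the first vowel, so the harmony is progressive.

vowel harmony, progressive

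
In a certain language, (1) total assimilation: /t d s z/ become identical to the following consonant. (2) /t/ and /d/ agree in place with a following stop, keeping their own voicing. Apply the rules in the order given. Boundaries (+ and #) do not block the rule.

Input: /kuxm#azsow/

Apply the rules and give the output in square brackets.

Rule 1: /z/ before /s/ → [s] (total assimilation)
After rule 1: kuxm#assow
Rule 2: no segment meets the rule's conditions; no change.

[kuxm#assow]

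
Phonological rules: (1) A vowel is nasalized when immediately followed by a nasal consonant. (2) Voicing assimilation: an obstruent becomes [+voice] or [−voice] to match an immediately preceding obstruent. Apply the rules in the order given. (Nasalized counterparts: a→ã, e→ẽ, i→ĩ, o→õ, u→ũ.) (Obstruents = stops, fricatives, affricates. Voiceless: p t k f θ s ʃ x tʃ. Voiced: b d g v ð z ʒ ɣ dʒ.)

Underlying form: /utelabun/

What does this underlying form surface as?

Rule 1: /u/ before nasal /n/ → [ũ]
After rule 1: utelabũn
Rule 2: no segment meets the rule's conditions; no change.

[utelabũn]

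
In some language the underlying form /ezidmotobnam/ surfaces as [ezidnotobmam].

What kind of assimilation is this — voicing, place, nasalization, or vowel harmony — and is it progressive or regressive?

place assimilation, progressive

/m/→[n] /n/→[m].
Each target copies a feature from the preceding segment, so the direction is progressive.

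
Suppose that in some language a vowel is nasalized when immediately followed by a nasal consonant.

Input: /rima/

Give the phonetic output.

/i/ before nasal /m/ → [ĩ]

[rĩma]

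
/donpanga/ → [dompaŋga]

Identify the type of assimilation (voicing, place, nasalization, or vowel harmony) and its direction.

/n/→[m] /n/→[ŋ].
Each target copies a feature from the following segment, so the direction is regressive.

place assimilation, regressive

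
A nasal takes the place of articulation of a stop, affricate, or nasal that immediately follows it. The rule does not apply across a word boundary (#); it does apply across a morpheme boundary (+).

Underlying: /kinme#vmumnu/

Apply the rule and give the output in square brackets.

/n/ before /m/ (labial) → [m]
/m/ before /n/ (alveolar) → [n]

[kimme#vmunnu]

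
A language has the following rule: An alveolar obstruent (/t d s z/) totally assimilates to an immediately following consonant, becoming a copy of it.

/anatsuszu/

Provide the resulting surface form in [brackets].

[anassuzzu]

/t/ before /s/ → [s] (total assimilation)
/s/ before /z/ → [z] (total assimilation)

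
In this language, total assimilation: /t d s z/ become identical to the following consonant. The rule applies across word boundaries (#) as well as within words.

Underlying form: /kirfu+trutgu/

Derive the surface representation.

/t/ before /r/ → [r] (total assimilation)
/t/ before /g/ → [g] (total assimilation)

[kirfu+rruggu]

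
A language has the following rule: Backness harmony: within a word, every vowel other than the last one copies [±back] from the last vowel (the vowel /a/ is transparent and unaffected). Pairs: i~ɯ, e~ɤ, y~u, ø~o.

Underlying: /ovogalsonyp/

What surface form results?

/o/ harmonizes with /y/ ([-back]) → [ø]
/o/ harmonizes with /y/ ([-back]) → [ø]
/o/ harmonizes with /y/ ([-back]) → [ø]

[øvøgalsønyp]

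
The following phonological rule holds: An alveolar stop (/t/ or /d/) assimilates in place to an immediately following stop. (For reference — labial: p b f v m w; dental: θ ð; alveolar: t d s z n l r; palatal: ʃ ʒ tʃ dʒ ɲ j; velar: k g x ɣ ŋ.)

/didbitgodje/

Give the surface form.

[dibbikgodje]

/d/ before /b/ (labial) → [b]
/t/ before /g/ (velar) → [k]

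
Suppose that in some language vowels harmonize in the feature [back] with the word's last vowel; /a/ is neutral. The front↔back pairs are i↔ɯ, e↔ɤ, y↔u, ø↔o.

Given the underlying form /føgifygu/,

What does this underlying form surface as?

[fogɯfugu]

/ø/ harmonizes with /u/ ([+back]) → [o]
/i/ harmonizes with /u/ ([+back]) → [ɯ]
/y/ harmonizes with /u/ ([+back]) → [u]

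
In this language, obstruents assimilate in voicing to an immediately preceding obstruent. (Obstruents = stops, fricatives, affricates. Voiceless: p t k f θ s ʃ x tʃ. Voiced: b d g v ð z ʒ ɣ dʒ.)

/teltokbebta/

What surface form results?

[teltokpebda]

/b/ after /k/ (voiceless) → [p]
/t/ after /b/ (voiced) → [d]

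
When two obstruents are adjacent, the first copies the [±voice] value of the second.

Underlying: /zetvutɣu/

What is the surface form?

/t/ before /v/ (voiced) → [d]
/t/ before /ɣ/ (voiced) → [d]

[zedvudɣu]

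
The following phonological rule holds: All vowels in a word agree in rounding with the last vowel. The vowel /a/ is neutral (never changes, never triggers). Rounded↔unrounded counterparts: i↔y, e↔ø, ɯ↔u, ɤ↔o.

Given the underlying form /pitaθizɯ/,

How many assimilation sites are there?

0

No segment meets the rule's conditions.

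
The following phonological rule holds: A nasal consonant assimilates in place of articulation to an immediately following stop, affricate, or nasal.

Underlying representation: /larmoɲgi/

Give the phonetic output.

[larmoŋgi]

/ɲ/ before /g/ (velar) → [ŋ]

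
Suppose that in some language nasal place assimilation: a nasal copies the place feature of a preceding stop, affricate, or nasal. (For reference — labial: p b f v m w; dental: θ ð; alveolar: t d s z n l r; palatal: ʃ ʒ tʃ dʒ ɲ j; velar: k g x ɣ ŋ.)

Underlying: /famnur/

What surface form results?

/n/ after /m/ (labial) → [m]

[fammur]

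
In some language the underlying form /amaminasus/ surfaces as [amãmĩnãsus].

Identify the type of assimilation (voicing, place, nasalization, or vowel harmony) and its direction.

/a/→[ã] /i/→[ĩ] /a/→[ã].
Each target copies a feature from the preceding segment, so the direction is progressive.

nasalization, progressive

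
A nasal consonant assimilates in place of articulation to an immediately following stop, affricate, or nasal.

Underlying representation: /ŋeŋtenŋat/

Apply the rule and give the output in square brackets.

[ŋenteŋŋat]

/ŋ/ before /t/ (alveolar) → [n]
/n/ before /ŋ/ (velar) → [ŋ]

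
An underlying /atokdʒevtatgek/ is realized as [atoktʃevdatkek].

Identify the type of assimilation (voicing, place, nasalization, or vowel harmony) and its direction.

/dʒ/→[tʃ] /t/→[d] /g/→[k].
Each target copies a feature from the preceding segment, so the direction is progressive.

voicing assimilation, progressive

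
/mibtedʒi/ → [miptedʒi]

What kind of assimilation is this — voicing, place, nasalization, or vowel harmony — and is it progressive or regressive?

voicing assimilation, regressive

/b/→[p].
Each target copies a feature from the following segment, so the direction is regressive.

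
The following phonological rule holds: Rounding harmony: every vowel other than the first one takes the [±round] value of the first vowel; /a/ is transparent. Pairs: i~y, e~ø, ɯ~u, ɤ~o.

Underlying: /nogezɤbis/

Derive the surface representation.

/e/ harmonizes with /o/ ([+round]) → [ø]
/ɤ/ harmonizes with /o/ ([+round]) → [o]
/i/ harmonizes with /o/ ([+round]) → [y]

[nogøzobys]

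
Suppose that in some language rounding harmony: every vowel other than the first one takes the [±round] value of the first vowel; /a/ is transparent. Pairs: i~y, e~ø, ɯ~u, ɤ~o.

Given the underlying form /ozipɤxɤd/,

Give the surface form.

[ozypoxod]

/i/ harmonizes with /o/ ([+round]) → [y]
/ɤ/ harmonizes with /o/ ([+round]) → [o]
/ɤ/ harmonizes with /o/ ([+round]) → [o]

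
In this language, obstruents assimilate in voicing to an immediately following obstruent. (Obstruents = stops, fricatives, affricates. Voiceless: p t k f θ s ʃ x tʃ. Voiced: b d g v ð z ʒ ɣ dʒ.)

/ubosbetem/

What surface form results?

[ubozbetem]

/s/ before /b/ (voiced) → [z]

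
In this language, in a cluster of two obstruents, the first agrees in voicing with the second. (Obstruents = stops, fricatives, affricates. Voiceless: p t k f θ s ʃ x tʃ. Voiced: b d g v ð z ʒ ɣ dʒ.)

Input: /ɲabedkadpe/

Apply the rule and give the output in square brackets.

[ɲabetkatpe]

/d/ before /k/ (voiceless) → [t]
/d/ before /p/ (voiceless) → [t]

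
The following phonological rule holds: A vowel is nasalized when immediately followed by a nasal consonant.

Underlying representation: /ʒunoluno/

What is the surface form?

/u/ before nasal /n/ → [ũ]
/u/ before nasal /n/ → [ũ]

[ʒũnolũno]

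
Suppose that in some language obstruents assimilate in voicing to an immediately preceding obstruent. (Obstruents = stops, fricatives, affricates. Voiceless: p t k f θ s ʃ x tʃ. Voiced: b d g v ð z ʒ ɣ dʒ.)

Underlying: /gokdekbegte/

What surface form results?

/d/ after /k/ (voiceless) → [t]
/b/ after /k/ (voiceless) → [p]
/t/ after /g/ (voiced) → [d]

[goktekpegde]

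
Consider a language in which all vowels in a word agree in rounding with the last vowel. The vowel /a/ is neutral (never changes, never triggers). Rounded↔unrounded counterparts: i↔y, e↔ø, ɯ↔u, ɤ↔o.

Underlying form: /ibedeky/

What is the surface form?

/i/ harmonizes with /y/ ([+round]) → [y]
/e/ harmonizes with /y/ ([+round]) → [ø]
/e/ harmonizes with /y/ ([+round]) → [ø]

[ybødøky]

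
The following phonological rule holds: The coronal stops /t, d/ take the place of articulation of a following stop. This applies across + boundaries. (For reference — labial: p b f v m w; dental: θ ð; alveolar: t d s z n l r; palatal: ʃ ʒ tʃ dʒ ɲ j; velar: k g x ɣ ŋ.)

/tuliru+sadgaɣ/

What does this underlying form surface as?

[tuliru+saggaɣ]

/d/ before /g/ (velar) → [g]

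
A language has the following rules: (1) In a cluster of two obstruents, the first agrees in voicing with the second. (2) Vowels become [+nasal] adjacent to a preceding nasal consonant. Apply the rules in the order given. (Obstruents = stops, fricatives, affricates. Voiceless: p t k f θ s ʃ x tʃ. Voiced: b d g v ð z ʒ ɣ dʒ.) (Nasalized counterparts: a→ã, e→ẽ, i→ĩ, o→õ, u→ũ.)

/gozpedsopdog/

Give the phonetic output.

Rule 1: /z/ before /p/ (voiceless) → [s]
Rule 1: /d/ before /s/ (voiceless) → [t]
Rule 1: /p/ before /d/ (voiced) → [b]
After rule 1: gospetsobdog
Rule 2: no segment meets the rule's conditions; no change.

[gospetsobdog]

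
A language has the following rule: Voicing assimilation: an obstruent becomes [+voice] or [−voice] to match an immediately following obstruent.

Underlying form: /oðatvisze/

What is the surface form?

/t/ before /v/ (voiced) → [d]
/s/ before /z/ (voiced) → [z]

[oðadvizze]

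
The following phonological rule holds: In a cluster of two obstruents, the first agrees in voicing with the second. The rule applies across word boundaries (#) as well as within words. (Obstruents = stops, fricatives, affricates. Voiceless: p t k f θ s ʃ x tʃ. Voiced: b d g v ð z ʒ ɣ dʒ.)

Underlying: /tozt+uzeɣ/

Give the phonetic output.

[tost+uzeɣ]

/z/ before /t/ (voiceless) → [s]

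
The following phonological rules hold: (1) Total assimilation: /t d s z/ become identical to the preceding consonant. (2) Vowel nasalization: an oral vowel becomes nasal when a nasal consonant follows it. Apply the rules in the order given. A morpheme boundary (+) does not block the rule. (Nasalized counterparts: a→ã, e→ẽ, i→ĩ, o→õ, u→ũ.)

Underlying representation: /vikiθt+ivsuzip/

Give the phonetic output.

Rule 1: /t/ after /θ/ → [θ] (total assimilation)
Rule 1: /s/ after /v/ → [v] (total assimilation)
After rule 1: vikiθθ+ivvuzip
Rule 2: no segment meets the rule's conditions; no change.

[vikiθθ+ivvuzip]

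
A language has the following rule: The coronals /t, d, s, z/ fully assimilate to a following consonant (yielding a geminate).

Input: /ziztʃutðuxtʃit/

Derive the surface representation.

[zitʃtʃuððuxtʃit]

/z/ before /tʃ/ → [tʃ] (total assimilation)
/t/ before /ð/ → [ð] (total assimilation)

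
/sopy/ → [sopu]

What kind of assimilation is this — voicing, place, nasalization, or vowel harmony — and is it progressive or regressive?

vowel harmony, progressive

/y/→[u].
Vowels agree with the first vowel, so the harmony is progressive.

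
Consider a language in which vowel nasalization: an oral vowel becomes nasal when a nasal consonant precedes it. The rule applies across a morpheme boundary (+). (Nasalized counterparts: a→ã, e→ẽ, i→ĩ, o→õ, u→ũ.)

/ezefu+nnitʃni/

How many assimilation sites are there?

2

/i/ after nasal /n/ → [ĩ]
/i/ after nasal /n/ → [ĩ]
2 segments change.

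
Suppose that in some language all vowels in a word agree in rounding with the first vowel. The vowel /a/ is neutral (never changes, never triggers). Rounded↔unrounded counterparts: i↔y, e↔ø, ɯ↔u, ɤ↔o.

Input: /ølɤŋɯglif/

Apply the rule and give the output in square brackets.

/ɤ/ harmonizes with /ø/ ([+round]) → [o]
/ɯ/ harmonizes with /ø/ ([+round]) → [u]
/i/ harmonizes with /ø/ ([+round]) → [y]

[øloŋuglyf]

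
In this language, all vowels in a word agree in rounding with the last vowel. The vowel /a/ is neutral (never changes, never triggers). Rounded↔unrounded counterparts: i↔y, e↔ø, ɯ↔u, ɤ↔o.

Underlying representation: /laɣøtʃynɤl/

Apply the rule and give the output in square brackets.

[laɣetʃinɤl]

/ø/ harmonizes with /ɤ/ ([-round]) → [e]
/y/ harmonizes with /ɤ/ ([-round]) → [i]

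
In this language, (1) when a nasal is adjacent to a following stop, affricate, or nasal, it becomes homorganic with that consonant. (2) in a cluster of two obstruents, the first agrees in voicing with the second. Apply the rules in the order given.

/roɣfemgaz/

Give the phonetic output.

Rule 1: /m/ before /g/ (velar) → [ŋ]
After rule 1: roɣfeŋgaz
Rule 2: /ɣ/ before /f/ (voiceless) → [x]

[roxfeŋgaz]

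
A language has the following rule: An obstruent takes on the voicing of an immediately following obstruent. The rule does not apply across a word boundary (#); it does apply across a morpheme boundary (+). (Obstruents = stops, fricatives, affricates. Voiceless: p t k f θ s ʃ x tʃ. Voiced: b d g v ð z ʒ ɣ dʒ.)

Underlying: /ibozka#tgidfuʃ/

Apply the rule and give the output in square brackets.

[iboska#dgitfuʃ]

/z/ before /k/ (voiceless) → [s]
/t/ before /g/ (voiced) → [d]
/d/ before /f/ (voiceless) → [t]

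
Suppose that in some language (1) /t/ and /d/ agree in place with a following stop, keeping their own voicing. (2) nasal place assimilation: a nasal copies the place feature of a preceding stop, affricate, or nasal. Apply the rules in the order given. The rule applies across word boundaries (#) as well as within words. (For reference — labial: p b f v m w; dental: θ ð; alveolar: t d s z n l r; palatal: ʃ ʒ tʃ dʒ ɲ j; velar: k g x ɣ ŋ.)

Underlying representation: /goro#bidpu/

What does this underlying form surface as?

[goro#bibpu]

Rule 1: /d/ before /p/ (labial) → [b]
After rule 1: goro#bibpu
Rule 2: no segment meets the rule's conditions; no change.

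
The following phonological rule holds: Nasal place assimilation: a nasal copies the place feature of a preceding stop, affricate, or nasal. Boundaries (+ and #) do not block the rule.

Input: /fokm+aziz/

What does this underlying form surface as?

[fokŋ+aziz]

/m/ after /k/ (velar) → [ŋ]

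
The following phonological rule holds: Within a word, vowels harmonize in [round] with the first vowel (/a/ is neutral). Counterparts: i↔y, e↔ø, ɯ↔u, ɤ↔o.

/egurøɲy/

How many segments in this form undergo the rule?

/u/ harmonizes with /e/ ([-round]) → [ɯ]
/ø/ harmonizes with /e/ ([-round]) → [e]
/y/ harmonizes with /e/ ([-round]) → [i]
3 segments change.

3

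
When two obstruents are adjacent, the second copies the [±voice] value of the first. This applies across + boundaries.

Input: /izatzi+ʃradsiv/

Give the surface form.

[izatsi+ʃradziv]

/z/ after /t/ (voiceless) → [s]
/s/ after /d/ (voiced) → [z]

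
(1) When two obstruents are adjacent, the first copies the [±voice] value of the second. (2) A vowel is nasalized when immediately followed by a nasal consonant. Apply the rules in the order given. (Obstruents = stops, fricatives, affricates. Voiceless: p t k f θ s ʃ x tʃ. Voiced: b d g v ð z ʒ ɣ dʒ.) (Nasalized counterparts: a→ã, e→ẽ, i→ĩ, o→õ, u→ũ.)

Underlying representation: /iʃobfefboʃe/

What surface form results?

[iʃopfevboʃe]

Rule 1: /b/ before /f/ (voiceless) → [p]
Rule 1: /f/ before /b/ (voiced) → [v]
After rule 1: iʃopfevboʃe
Rule 2: no segment meets the rule's conditions; no change.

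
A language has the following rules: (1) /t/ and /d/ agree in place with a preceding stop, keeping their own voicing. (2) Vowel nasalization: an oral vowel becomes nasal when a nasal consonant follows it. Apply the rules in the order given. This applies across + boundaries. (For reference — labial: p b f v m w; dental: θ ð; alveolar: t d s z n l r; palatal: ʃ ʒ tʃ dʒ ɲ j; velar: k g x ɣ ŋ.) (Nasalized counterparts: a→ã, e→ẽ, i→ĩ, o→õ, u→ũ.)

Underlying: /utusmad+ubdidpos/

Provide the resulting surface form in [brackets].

Rule 1: /d/ after /b/ (labial) → [b]
After rule 1: utusmad+ubbidpos
Rule 2: no segment meets the rule's conditions; no change.

[utusmad+ubbidpos]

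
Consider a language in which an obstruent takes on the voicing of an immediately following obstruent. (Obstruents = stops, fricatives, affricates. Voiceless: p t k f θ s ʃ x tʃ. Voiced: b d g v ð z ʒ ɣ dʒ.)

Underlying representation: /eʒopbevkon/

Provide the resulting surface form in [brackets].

/p/ before /b/ (voiced) → [b]
/v/ before /k/ (voiceless) → [f]

[eʒobbefkon]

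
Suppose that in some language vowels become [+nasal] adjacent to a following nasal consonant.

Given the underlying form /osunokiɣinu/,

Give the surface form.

[osũnokiɣĩnu]

/u/ before nasal /n/ → [ũ]
/i/ before nasal /n/ → [ĩ]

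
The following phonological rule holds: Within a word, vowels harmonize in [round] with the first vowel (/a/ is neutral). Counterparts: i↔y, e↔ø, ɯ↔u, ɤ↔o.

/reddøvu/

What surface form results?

[reddevɯ]

/ø/ harmonizes with /e/ ([-round]) → [e]
/u/ harmonizes with /e/ ([-round]) → [ɯ]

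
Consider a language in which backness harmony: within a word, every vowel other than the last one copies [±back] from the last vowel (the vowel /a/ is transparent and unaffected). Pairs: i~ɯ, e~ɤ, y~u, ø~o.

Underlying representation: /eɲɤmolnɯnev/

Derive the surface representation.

/ɤ/ harmonizes with /e/ ([-back]) → [e]
/o/ harmonizes with /e/ ([-back]) → [ø]
/ɯ/ harmonizes with /e/ ([-back]) → [i]

[eɲemølninev]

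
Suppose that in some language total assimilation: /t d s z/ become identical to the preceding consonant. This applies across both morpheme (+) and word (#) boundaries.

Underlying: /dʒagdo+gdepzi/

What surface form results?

[dʒaggo+ggeppi]

/d/ after /g/ → [g] (total assimilation)
/d/ after /g/ → [g] (total assimilation)
/z/ after /p/ → [p] (total assimilation)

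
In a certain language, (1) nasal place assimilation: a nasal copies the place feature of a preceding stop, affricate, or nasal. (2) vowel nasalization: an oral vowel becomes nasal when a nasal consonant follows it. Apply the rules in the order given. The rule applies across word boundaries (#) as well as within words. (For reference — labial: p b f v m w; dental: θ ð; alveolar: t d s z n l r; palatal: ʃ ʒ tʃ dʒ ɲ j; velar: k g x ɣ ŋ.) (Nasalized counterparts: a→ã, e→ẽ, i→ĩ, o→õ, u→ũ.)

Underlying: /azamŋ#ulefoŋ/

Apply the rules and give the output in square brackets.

[azãmm#ulefõŋ]

Rule 1: /ŋ/ after /m/ (labial) → [m]
After rule 1: azamm#ulefoŋ
Rule 2: /a/ before nasal /m/ → [ã]
Rule 2: /o/ before nasal /ŋ/ → [õ]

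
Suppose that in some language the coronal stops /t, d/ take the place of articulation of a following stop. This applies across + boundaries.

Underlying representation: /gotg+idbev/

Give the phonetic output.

/t/ before /g/ (velar) → [k]
/d/ before /b/ (labial) → [b]

[gokg+ibbev]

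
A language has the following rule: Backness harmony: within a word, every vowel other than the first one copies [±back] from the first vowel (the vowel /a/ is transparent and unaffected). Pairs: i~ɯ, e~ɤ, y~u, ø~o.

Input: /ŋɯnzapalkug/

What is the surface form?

no segment meets the rule's conditions; no change.

[ŋɯnzapalkug]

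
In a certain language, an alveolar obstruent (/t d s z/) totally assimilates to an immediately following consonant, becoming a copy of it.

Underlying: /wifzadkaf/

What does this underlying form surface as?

/d/ before /k/ → [k] (total assimilation)

[wifzakkaf]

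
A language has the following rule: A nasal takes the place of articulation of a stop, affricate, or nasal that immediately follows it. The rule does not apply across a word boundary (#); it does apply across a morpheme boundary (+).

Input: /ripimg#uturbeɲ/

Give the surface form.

/m/ before /g/ (velar) → [ŋ]

[ripiŋg#uturbeɲ]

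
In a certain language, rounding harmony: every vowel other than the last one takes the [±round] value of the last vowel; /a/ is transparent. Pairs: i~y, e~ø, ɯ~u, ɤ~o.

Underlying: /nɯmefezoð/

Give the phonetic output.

/ɯ/ harmonizes with /o/ ([+round]) → [u]
/e/ harmonizes with /o/ ([+round]) → [ø]
/e/ harmonizes with /o/ ([+round]) → [ø]

[numøføzoð]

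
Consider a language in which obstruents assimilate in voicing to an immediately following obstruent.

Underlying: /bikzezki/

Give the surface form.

[bigzeski]

/k/ before /z/ (voiced) → [g]
/z/ before /k/ (voiceless) → [s]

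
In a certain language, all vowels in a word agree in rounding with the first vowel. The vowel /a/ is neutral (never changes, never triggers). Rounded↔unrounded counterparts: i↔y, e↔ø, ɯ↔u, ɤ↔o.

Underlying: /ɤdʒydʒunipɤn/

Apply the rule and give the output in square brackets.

[ɤdʒidʒɯnipɤn]

/y/ harmonizes with /ɤ/ ([-round]) → [i]
/u/ harmonizes with /ɤ/ ([-round]) → [ɯ]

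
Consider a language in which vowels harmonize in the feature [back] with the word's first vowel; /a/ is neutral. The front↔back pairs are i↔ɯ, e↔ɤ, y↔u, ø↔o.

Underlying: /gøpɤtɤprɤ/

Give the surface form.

/ɤ/ harmonizes with /ø/ ([-back]) → [e]
/ɤ/ harmonizes with /ø/ ([-back]) → [e]
/ɤ/ harmonizes with /ø/ ([-back]) → [e]

[gøpetepre]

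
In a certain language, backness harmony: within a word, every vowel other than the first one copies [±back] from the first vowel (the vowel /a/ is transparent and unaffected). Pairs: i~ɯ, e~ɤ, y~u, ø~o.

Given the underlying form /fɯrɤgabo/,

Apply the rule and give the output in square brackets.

no segment meets the rule's conditions; no change.

[fɯrɤgabo]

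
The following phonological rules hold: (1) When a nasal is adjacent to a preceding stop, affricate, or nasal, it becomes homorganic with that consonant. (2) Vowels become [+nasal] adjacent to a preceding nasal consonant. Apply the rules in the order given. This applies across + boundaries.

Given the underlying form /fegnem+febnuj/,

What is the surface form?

[fegŋẽm+febmũj]

Rule 1: /n/ after /g/ (velar) → [ŋ]
Rule 1: /n/ after /b/ (labial) → [m]
After rule 1: fegŋem+febmuj
Rule 2: /e/ after nasal /ŋ/ → [ẽ]
Rule 2: /u/ after nasal /m/ → [ũ]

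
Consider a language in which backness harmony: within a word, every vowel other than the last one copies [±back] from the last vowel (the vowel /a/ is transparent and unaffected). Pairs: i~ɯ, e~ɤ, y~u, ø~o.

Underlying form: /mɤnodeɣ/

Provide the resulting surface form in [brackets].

[menødeɣ]

/ɤ/ harmonizes with /e/ ([-back]) → [e]
/o/ harmonizes with /e/ ([-back]) → [ø]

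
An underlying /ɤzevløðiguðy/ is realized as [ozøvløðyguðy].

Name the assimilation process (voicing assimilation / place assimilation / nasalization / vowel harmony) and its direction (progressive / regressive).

vowel harmony, regressive

/ɤ/→[o] /e/→[ø] /i/→[y].
Vowels agree with the last vowel, so the harmony is regressive.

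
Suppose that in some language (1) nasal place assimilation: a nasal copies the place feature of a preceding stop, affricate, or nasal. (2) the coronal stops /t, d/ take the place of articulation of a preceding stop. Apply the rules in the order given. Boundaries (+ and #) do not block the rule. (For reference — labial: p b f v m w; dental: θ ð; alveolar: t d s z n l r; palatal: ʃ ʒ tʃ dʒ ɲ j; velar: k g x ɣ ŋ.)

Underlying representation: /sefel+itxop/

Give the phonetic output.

Rule 1: no segment meets the rule's conditions; no change.
After rule 1: sefel+itxop
Rule 2: no segment meets the rule's conditions; no change.

[sefel+itxop]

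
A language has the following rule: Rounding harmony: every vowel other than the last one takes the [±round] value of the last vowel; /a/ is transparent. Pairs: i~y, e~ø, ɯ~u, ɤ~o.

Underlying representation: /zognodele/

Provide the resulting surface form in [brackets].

/o/ harmonizes with /e/ ([-round]) → [ɤ]
/o/ harmonizes with /e/ ([-round]) → [ɤ]

[zɤgnɤdele]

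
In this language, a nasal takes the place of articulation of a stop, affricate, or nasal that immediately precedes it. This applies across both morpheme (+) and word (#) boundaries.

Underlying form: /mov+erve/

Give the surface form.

no segment meets the rule's conditions; no change.

[mov+erve]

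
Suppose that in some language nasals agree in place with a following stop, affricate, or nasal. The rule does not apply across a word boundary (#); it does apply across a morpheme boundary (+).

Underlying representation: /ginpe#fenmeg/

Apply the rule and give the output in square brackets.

/n/ before /p/ (labial) → [m]
/n/ before /m/ (labial) → [m]

[gimpe#femmeg]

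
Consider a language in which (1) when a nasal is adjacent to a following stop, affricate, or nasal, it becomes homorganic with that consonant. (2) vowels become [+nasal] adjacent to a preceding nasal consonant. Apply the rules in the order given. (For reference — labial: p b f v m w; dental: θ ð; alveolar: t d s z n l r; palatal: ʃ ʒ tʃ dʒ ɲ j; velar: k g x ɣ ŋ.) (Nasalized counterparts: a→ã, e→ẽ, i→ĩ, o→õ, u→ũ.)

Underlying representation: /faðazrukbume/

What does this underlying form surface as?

Rule 1: no segment meets the rule's conditions; no change.
After rule 1: faðazrukbume
Rule 2: /e/ after nasal /m/ → [ẽ]

[faðazrukbumẽ]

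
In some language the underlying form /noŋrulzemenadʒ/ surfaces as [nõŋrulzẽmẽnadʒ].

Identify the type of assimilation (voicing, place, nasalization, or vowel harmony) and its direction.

nasalization, regressive

/o/→[õ] /e/→[ẽ] /e/→[ẽ].
Each target copies a feature from the following segment, so the direction is regressive.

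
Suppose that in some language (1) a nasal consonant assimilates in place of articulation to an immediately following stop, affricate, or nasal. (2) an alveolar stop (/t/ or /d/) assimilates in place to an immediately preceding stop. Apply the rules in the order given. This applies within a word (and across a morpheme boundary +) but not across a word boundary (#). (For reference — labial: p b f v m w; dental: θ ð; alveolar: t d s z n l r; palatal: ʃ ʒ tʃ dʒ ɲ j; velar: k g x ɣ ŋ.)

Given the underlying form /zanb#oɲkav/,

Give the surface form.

[zamb#oŋkav]

Rule 1: /n/ before /b/ (labial) → [m]
Rule 1: /ɲ/ before /k/ (velar) → [ŋ]
After rule 1: zamb#oŋkav
Rule 2: no segment meets the rule's conditions; no change.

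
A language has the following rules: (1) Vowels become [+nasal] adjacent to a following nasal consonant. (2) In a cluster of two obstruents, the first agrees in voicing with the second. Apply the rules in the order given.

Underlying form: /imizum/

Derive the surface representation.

Rule 1: /i/ before nasal /m/ → [ĩ]
Rule 1: /u/ before nasal /m/ → [ũ]
After rule 1: ĩmizũm
Rule 2: no segment meets the rule's conditions; no change.

[ĩmizũm]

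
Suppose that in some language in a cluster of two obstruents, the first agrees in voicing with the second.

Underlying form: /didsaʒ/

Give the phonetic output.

/d/ before /s/ (voiceless) → [t]

[ditsaʒ]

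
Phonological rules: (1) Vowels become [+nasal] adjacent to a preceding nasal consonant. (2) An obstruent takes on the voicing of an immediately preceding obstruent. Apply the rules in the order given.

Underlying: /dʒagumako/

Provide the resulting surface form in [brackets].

Rule 1: /a/ after nasal /m/ → [ã]
After rule 1: dʒagumãko
Rule 2: no segment meets the rule's conditions; no change.

[dʒagumãko]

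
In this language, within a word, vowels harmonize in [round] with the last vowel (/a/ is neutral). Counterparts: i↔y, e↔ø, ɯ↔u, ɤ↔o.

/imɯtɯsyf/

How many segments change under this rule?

/i/ harmonizes with /y/ ([+round]) → [y]
/ɯ/ harmonizes with /y/ ([+round]) → [u]
/ɯ/ harmonizes with /y/ ([+round]) → [u]
3 segments change.

3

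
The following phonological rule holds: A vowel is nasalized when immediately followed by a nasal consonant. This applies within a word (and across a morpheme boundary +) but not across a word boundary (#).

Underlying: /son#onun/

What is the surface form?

/o/ before nasal /n/ → [õ]
/o/ before nasal /n/ → [õ]
/u/ before nasal /n/ → [ũ]

[sõn#õnũn]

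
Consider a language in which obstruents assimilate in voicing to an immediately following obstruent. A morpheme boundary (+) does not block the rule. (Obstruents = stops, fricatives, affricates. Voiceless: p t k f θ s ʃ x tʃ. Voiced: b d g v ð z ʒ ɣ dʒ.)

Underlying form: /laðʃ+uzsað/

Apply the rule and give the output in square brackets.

/ð/ before /ʃ/ (voiceless) → [θ]
/z/ before /s/ (voiceless) → [s]

[laθʃ+ussað]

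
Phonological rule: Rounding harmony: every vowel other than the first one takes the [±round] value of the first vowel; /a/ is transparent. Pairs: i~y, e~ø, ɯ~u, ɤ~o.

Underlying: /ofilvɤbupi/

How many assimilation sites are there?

/i/ harmonizes with /o/ ([+round]) → [y]
/ɤ/ harmonizes with /o/ ([+round]) → [o]
/i/ harmonizes with /o/ ([+round]) → [y]
3 segments change.

3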